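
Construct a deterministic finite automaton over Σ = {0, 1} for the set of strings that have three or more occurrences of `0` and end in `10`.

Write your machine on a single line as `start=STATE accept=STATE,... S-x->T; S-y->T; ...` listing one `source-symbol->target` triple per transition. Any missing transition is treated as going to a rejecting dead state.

Build one automaton per condition and run them in lockstep. The first has 5 states tracking the count of `0`s, saturating at 4; the second has 3 states tracking how much of the suffix `10` has currently been matched. A product state is a pair (one from each), accepting exactly when both do.
A 14-state machine:
          0    1  
>  q0     q1   q2 
   q1     q3   q4 
   q2     q5   q2 
   q3     q6   q7 
   q4     q8   q4 
   q5     q3   q4 
   q6     q9  q10 
   q7    q11   q7 
   q8     q6   q7 
   q9     q9  q12 
   q10   q13  q10 
 * q11    q9  q10 
   q12   q13  q12 
 * q13    q9  q12 
(> = start, * = accepting)

start=q0; accept=q11,q13; q0-0->q1; q0-1->q2; q1-0->q3; q1-1->q4; q2-0->q5; q2-1->q2; q3-0->q6; q3-1->q7; q4-0->q8; q4-1->q4; q5-0->q3; q5-1->q4; q6-0->q9; q6-1->q10; q7-0->q11; q7-1->q7; q8-0->q6; q8-1->q7; q9-0->q9; q9-1->q12; q10-0->q13; q10-1->q10; q11-0->q9; q11-1->q10; q12-0->q13; q12-1->q12; q13-0->q9; q13-1->q12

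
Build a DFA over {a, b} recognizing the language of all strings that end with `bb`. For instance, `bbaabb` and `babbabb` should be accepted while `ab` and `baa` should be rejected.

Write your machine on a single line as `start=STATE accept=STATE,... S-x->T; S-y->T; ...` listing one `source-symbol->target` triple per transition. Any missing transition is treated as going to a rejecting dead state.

Remember how much of `bb` the current input suffix matches. State q0 means no match yet; q1 means the last symbol is `b`; q2 means the last 2 symbols are `bb`. Only q2 accepts. On a mismatch, fall back to the longest proper suffix that is still a prefix of `bb`.
With 3 states:
        a   b  
>  q0   q0  q1 
   q1   q0  q2 
 * q2   q0  q2 
(> = start, * = accepting)

start=q0; accept=q2; q0-a->q0; q0-b->q1; q1-a->q0; q1-b->q2; q2-a->q0; q2-b->q2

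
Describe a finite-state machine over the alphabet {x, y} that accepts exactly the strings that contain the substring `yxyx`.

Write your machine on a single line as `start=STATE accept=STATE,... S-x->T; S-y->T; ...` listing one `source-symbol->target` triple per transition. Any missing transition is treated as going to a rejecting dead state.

States s0..s3 record the length of the longest prefix of `yxyx` that matches the current input suffix. Reaching s4 means `yxyx` has been seen, and we stay there forever. Accept from s4.
With 5 states:
        x   y  
>  s0   s0  s1 
   s1   s2  s1 
   s2   s0  s3 
   s3   s4  s1 
 * s4   s4  s4 
(> = start, * = accepting)

start=s0; accept=s4; s0-x->s0; s0-y->s1; s1-x->s2; s1-y->s1; s2-x->s0; s2-y->s3; s3-x->s4; s3-y->s1; s4-x->s4; s4-y->s4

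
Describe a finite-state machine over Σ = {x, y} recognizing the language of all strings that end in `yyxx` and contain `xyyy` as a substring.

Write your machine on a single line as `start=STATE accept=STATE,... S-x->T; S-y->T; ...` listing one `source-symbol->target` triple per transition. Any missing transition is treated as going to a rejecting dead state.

Build one automaton per condition and run them in lockstep. The first has 5 states tracking how much of the suffix `yyxx` has currently been matched; the second has 5 states tracking whether and how much of `xyyy` has been seen. A product state is a pair (one from each), accepting exactly when both do. Minimizing collapses redundant product states.
With 9 states:
        x   y  
>  S0   S1  S0 
   S1   S1  S2 
   S2   S1  S3 
   S3   S1  S4 
   S4   S5  S4 
   S5   S6  S7 
 * S6   S8  S7 
   S7   S8  S4 
   S8   S8  S7 
(> = start, * = accepting)

start=S0; accept=S6; S0-x->S1; S0-y->S0; S1-x->S1; S1-y->S2; S2-x->S1; S2-y->S3; S3-x->S1; S3-y->S4; S4-x->S5; S4-y->S4; S5-x->S6; S5-y->S7; S6-x->S8; S6-y->S7; S7-x->S8; S7-y->S4; S8-x->S8; S8-y->S7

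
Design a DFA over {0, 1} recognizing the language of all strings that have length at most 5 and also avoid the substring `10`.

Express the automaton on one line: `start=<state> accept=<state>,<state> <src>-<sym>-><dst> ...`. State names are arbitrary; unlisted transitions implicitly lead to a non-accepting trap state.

Handle the two conditions separately and then intersect. One (7 states) tracks the input length, saturating at 6; the other (3 states) tracks partial matches of the forbidden pattern `10`. Each combined state is a pair, one component from each; accept when both components accept. After merging equivalent states the machine shrinks.
11 states suffice.
          0    1  
>* q0     q1   q2 
 * q1     q3   q4 
 * q2     q5   q4 
 * q3     q6   q7 
 * q4     q5   q7 
   q5     q5   q5 
 * q6     q8   q9 
 * q7     q5   q9 
 * q8    q10  q10 
 * q9     q5  q10 
 * q10    q5   q5 
(> = start, * = accepting)

start=q0 accept=q0,q1,q2,q3,q4,q6,q7,q8,q9,q10 q0-0->q1 q0-1->q2 q1-0->q3 q1-1->q4 q2-0->q5 q2-1->q4 q3-0->q6 q3-1->q7 q4-0->q5 q4-1->q7 q5-0->q5 q5-1->q5 q6-0->q8 q6-1->q9 q7-0->q5 q7-1->q9 q8-0->q10 q8-1->q10 q9-0->q5 q9-1->q10 q10-0->q5 q10-1->q5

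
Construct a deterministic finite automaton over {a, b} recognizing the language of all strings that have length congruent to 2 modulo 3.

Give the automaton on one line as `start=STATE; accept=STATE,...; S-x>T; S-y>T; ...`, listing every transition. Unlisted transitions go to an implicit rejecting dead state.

start=S0; accept=S2; S0-a>S1; S0-b>S1; S1-a>S2; S1-b>S2; S2-a>S0; S2-b>S0

Count input length modulo 3: every symbol advances one step around the cycle S0 → S1 → S2 → S0. Accept at S2.
A 3-state machine:
        a   b  
>  S0   S1  S1 
   S1   S2  S2 
 * S2   S0  S0 
(> = start, * = accepting)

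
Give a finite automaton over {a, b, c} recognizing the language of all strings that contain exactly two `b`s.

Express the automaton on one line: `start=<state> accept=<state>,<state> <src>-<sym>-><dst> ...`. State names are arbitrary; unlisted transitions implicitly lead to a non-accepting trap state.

Count `b`s, saturating at 3: states q0 through q2 mean 0 through 2 `b`s seen; q3 means more than 2. Each `b` increments (capped at q3); other symbols loop. Accept from {q2}.
With 4 states:
        a   b   c  
>  q0   q0  q1  q0 
   q1   q1  q2  q1 
 * q2   q2  q3  q2 
   q3   q3  q3  q3 
(> = start, * = accepting)

start=q0 accept=q2 q0-a->q0 q0-b->q1 q0-c->q0 q1-a->q1 q1-b->q2 q1-c->q1 q2-a->q2 q2-b->q3 q2-c->q2 q3-a->q3 q3-b->q3 q3-c->q3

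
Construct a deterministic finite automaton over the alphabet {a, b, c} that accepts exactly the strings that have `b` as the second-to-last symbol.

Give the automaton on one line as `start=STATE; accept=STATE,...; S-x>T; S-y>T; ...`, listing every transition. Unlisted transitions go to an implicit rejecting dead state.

Because acceptance depends on a position counted from the end, the machine has to buffer the most recent 2 symbols. Make each state the string of the last up-to-2 symbols read; on input `x` shift the window left and append `x`. Accept when the buffered window has length 2 and begins with `b`.
A 13-state machine:
          a    b    c  
>  s0     s1   s2   s3 
   s1     s4   s5   s6 
   s2     s7   s8   s9 
   s3    s10  s11  s12 
   s4     s4   s5   s6 
   s5     s7   s8   s9 
   s6    s10  s11  s12 
 * s7     s4   s5   s6 
 * s8     s7   s8   s9 
 * s9    s10  s11  s12 
   s10    s4   s5   s6 
   s11    s7   s8   s9 
   s12   s10  s11  s12 
(> = start, * = accepting)

start=s0; accept=s7,s8,s9; s0-a>s1; s0-b>s2; s0-c>s3; s1-a>s4; s1-b>s5; s1-c>s6; s2-a>s7; s2-b>s8; s2-c>s9; s3-a>s10; s3-b>s11; s3-c>s12; s4-a>s4; s4-b>s5; s4-c>s6; s5-a>s7; s5-b>s8; s5-c>s9; s6-a>s10; s6-b>s11; s6-c>s12; s7-a>s4; s7-b>s5; s7-c>s6; s8-a>s7; s8-b>s8; s8-c>s9; s9-a>s10; s9-b>s11; s9-c>s12; s10-a>s4; s10-b>s5; s10-c>s6; s11-a>s7; s11-b>s8; s11-c>s9; s12-a>s10; s12-b>s11; s12-c>s12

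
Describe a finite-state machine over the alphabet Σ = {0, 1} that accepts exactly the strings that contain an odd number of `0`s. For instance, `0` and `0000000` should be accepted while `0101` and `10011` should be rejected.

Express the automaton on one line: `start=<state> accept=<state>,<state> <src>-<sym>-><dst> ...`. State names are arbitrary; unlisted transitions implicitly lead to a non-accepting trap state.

start=s0 accept=s1 s0-0->s1 s0-1->s0 s1-0->s0 s1-1->s1

Keep the running count of `0`s modulo 2: each `0` advances along the cycle s0 → s1 → s0 while other symbols loop. Accept at s1.
With 2 states:
        0   1  
>  s0   s1  s0 
 * s1   s0  s1 
(> = start, * = accepting)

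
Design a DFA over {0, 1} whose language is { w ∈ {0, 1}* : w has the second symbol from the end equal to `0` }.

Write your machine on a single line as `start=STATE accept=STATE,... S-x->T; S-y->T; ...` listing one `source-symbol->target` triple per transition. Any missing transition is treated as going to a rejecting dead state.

start=S0; accept=S3,S4; S0-0->S1; S0-1->S2; S1-0->S3; S1-1->S4; S2-0->S5; S2-1->S6; S3-0->S3; S3-1->S4; S4-0->S5; S4-1->S6; S5-0->S3; S5-1->S4; S6-0->S5; S6-1->S6

Because acceptance depends on a position counted from the end, the machine has to buffer the most recent 2 symbols. Make each state the string of the last up-to-2 symbols read; on input `x` shift the window left and append `x`. Accept when the buffered window has length 2 and begins with `0`.
With 7 states:
        0   1  
>  S0   S1  S2 
   S1   S3  S4 
   S2   S5  S6 
 * S3   S3  S4 
 * S4   S5  S6 
   S5   S3  S4 
   S6   S5  S6 
(> = start, * = accepting)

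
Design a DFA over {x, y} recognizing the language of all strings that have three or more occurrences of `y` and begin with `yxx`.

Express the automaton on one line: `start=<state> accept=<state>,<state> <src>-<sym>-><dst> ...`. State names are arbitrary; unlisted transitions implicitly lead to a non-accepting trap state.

Build one automaton per condition and run them in lockstep. The first has 5 states tracking the count of `y`s, saturating at 4; the second has 5 states tracking whether the input so far still matches the prefix `yxx`. A product state is a pair (one from each), accepting exactly when both do.
A 12-state machine:
          x    y  
>  q0     q1   q2 
   q1     q1   q3 
   q2     q4   q5 
   q3     q3   q5 
   q4     q6   q5 
   q5     q5   q7 
   q6     q6   q8 
   q7     q7   q9 
   q8     q8  q10 
   q9     q9   q9 
 * q10   q10  q11 
 * q11   q11  q11 
(> = start, * = accepting)

start=q0 accept=q10,q11 q0-x->q1 q0-y->q2 q1-x->q1 q1-y->q3 q2-x->q4 q2-y->q5 q3-x->q3 q3-y->q5 q4-x->q6 q4-y->q5 q5-x->q5 q5-y->q7 q6-x->q6 q6-y->q8 q7-x->q7 q7-y->q9 q8-x->q8 q8-y->q10 q9-x->q9 q9-y->q9 q10-x->q10 q10-y->q11 q11-x->q11 q11-y->q11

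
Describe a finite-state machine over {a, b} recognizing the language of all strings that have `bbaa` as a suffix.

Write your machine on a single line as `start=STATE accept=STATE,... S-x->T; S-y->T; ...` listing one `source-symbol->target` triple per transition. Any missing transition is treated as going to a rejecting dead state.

start=q0; accept=q4; q0-a->q0; q0-b->q1; q1-a->q0; q1-b->q2; q2-a->q3; q2-b->q2; q3-a->q4; q3-b->q1; q4-a->q0; q4-b->q1

Remember how much of `bbaa` the current input suffix matches. State q0 means no match yet; q1 means the last symbol is `b`; q2 means the last 2 symbols are `bb`; q3 means the last 3 symbols are `bba`; q4 means the last 4 symbols are `bbaa`. Only q4 accepts. On a mismatch, fall back to the longest proper suffix that is still a prefix of `bbaa`.
        a   b  
>  q0   q0  q1 
   q1   q0  q2 
   q2   q3  q2 
   q3   q4  q1 
 * q4   q0  q1 
(> = start, * = accepting)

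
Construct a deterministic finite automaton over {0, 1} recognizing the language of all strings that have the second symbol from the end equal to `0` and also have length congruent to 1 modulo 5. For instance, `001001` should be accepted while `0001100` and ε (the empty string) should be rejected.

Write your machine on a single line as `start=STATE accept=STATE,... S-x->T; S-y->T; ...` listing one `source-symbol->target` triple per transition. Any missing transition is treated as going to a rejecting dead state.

Handle the two conditions separately and then intersect. One (7 states) tracks the last 2 symbols read; the other (5 states) tracks the input length modulo 5. Each combined state is a pair, one component from each; accept when both components accept.
With 23 states:
          0    1  
>  s0     s1   s2 
   s1     s3   s4 
   s2     s5   s6 
   s3     s7   s8 
   s4     s9  s10 
   s5     s7   s8 
   s6     s9  s10 
   s7    s11  s12 
   s8    s13  s14 
   s9    s11  s12 
   s10   s13  s14 
   s11   s15  s16 
   s12   s17  s18 
   s13   s15  s16 
   s14   s17  s18 
   s15   s19  s20 
   s16   s21  s22 
   s17   s19  s20 
   s18   s21  s22 
 * s19    s3   s4 
 * s20    s5   s6 
   s21    s3   s4 
   s22    s5   s6 
(> = start, * = accepting)

start=s0; accept=s19,s20; s0-0->s1; s0-1->s2; s1-0->s3; s1-1->s4; s2-0->s5; s2-1->s6; s3-0->s7; s3-1->s8; s4-0->s9; s4-1->s10; s5-0->s7; s5-1->s8; s6-0->s9; s6-1->s10; s7-0->s11; s7-1->s12; s8-0->s13; s8-1->s14; s9-0->s11; s9-1->s12; s10-0->s13; s10-1->s14; s11-0->s15; s11-1->s16; s12-0->s17; s12-1->s18; s13-0->s15; s13-1->s16; s14-0->s17; s14-1->s18; s15-0->s19; s15-1->s20; s16-0->s21; s16-1->s22; s17-0->s19; s17-1->s20; s18-0->s21; s18-1->s22; s19-0->s3; s19-1->s4; s20-0->s5; s20-1->s6; s21-0->s3; s21-1->s4; s22-0->s5; s22-1->s6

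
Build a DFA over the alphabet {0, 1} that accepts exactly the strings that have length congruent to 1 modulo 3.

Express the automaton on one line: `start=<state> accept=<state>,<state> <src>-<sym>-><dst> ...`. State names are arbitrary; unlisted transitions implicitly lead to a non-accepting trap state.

start=q0 accept=q1 q0-0->q1 q0-1->q1 q1-0->q2 q1-1->q2 q2-0->q0 q2-1->q0

Count input length modulo 3: every symbol advances one step around the cycle q0 → q1 → q2 → q0. Accept at q1.
3 states suffice.
        0   1  
>  q0   q1  q1 
 * q1   q2  q2 
   q2   q0  q0 
(> = start, * = accepting)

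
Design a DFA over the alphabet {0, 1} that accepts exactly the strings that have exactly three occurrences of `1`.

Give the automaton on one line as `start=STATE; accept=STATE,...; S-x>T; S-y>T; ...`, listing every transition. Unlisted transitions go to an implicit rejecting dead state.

start=q0; accept=q3; q0-0>q0; q0-1>q1; q1-0>q1; q1-1>q2; q2-0>q2; q2-1>q3; q3-0>q3; q3-1>q4; q4-0>q4; q4-1>q4

Count `1`s, saturating at 4: states q0 through q3 mean 0 through 3 `1`s seen; q4 means more than 3. Each `1` increments (capped at q4); other symbols loop. Accept from {q3}.
With 5 states:
        0   1  
>  q0   q0  q1 
   q1   q1  q2 
   q2   q2  q3 
 * q3   q3  q4 
   q4   q4  q4 
(> = start, * = accepting)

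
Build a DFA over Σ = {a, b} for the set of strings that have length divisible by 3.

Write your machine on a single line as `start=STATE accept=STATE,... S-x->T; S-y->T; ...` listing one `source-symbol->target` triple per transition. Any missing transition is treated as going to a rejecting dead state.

Count input length modulo 3: every symbol advances one step around the cycle s0 → s1 → s2 → s0. Accept at s0.
3 states suffice.
        a   b  
>* s0   s1  s1 
   s1   s2  s2 
   s2   s0  s0 
(> = start, * = accepting)

start=s0; accept=s0; s0-a->s1; s0-b->s1; s1-a->s2; s1-b->s2; s2-a->s0; s2-b->s0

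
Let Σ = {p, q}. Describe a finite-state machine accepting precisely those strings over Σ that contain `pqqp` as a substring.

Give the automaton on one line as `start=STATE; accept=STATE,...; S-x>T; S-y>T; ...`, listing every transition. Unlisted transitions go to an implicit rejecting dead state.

start=S0; accept=S4; S0-p>S1; S0-q>S0; S1-p>S1; S1-q>S2; S2-p>S1; S2-q>S3; S3-p>S4; S3-q>S0; S4-p>S4; S4-q>S4

States S0..S3 record the length of the longest prefix of `pqqp` that matches the current input suffix. Reaching S4 means `pqqp` has been seen, and we stay there forever. Accept from S4.
5 states suffice.
        p   q  
>  S0   S1  S0 
   S1   S1  S2 
   S2   S1  S3 
   S3   S4  S0 
 * S4   S4  S4 
(> = start, * = accepting)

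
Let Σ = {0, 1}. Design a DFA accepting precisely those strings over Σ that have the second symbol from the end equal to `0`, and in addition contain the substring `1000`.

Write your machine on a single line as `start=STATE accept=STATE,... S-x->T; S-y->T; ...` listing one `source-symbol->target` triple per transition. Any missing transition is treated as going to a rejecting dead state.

Handle the two conditions separately and then intersect. One (7 states) tracks the last 2 symbols read; the other (5 states) tracks whether and how much of `1000` has been seen. Each combined state is a pair, one component from each; accept when both components accept.
12 states suffice.
       0  1 
>  A   B  C 
   B   D  E 
   C   F  G 
   D   D  E 
   E   F  G 
   F   H  E 
   G   F  G 
   H   I  E 
 * I   I  J 
 * J   K  L 
   K   I  J 
   L   K  L 
(> = start, * = accepting)

start=A; accept=I,J; A-0->B; A-1->C; B-0->D; B-1->E; C-0->F; C-1->G; D-0->D; D-1->E; E-0->F; E-1->G; F-0->H; F-1->E; G-0->F; G-1->G; H-0->I; H-1->E; I-0->I; I-1->J; J-0->K; J-1->L; K-0->I; K-1->J; L-0->K; L-1->L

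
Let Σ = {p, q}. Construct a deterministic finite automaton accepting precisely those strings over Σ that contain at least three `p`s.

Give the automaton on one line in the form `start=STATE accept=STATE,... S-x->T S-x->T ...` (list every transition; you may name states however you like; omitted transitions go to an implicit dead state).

start=A accept=D,E A-p->B A-q->A B-p->C B-q->B C-p->D C-q->C D-p->E D-q->D E-p->E E-q->E

Count `p`s, saturating at 4: states A through D mean 0 through 3 `p`s seen; E means more than 3. Each `p` increments (capped at E); other symbols loop. Accept from {D, E}.
With 5 states:
       p  q 
>  A   B  A 
   B   C  B 
   C   D  C 
 * D   E  D 
 * E   E  E 
(> = start, * = accepting)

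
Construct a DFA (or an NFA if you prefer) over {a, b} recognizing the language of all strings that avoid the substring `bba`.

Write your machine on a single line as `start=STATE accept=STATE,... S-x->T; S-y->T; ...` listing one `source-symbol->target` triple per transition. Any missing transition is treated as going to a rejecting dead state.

Track partial matches of the forbidden pattern `bba`. State s3 is a dead state reached once `bba` has occurred; every other state accepts. s0 means no part of `bba` is currently matched.
A 4-state machine:
        a   b  
>* s0   s0  s1 
 * s1   s0  s2 
 * s2   s3  s2 
   s3   s3  s3 
(> = start, * = accepting)

start=s0; accept=s0,s1,s2; s0-a->s0; s0-b->s1; s1-a->s0; s1-b->s2; s2-a->s3; s2-b->s2; s3-a->s3; s3-b->s3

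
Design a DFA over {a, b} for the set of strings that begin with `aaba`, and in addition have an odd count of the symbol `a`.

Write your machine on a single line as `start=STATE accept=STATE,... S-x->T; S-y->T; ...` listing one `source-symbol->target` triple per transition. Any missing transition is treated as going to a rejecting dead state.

start=s0; accept=s6; s0-a->s1; s0-b->s2; s1-a->s3; s1-b->s4; s2-a->s4; s2-b->s2; s3-a->s4; s3-b->s5; s4-a->s2; s4-b->s4; s5-a->s6; s5-b->s2; s6-a->s7; s6-b->s6; s7-a->s6; s7-b->s7

Run two small machines in parallel and take their product. One (6 states) tracks whether the input so far still matches the prefix `aaba`; the other (2 states) tracks the count of `a`s modulo 2. Each combined state is a pair, one component from each; accept when both components accept.
        a   b  
>  s0   s1  s2 
   s1   s3  s4 
   s2   s4  s2 
   s3   s4  s5 
   s4   s2  s4 
   s5   s6  s2 
 * s6   s7  s6 
   s7   s6  s7 
(> = start, * = accepting)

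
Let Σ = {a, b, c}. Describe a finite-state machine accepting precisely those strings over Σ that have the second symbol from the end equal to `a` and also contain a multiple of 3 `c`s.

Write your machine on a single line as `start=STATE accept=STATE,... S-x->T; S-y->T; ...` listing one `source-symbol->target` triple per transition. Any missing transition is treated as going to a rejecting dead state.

Handle the two conditions separately and then intersect. The first has 13 states tracking the last 2 symbols read; the second has 3 states tracking the count of `c`s modulo 3. A product state is a pair (one from each), accepting exactly when both do. Equivalent product states are then merged.
With 7 states:
        a   b   c  
>  q0   q1  q0  q2 
   q1   q3  q4  q2 
   q2   q2  q2  q5 
 * q3   q3  q4  q2 
 * q4   q1  q0  q2 
   q5   q6  q5  q0 
   q6   q6  q5  q4 
(> = start, * = accepting)

start=q0; accept=q3,q4; q0-a->q1; q0-b->q0; q0-c->q2; q1-a->q3; q1-b->q4; q1-c->q2; q2-a->q2; q2-b->q2; q2-c->q5; q3-a->q3; q3-b->q4; q3-c->q2; q4-a->q1; q4-b->q0; q4-c->q2; q5-a->q6; q5-b->q5; q5-c->q0; q6-a->q6; q6-b->q5; q6-c->q4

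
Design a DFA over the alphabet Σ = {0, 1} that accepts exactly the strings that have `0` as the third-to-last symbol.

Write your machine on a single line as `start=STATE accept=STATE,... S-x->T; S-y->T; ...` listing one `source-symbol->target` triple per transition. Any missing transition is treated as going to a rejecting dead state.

A DFA must remember the last 3 symbols (since which symbol is third-to-last isn't known until the input ends). Use one state per possible window of the last ≤3 symbols; accept from those whose window starts with `0`.
With 15 states:
          0    1  
>  S0     S1   S2 
   S1     S3   S4 
   S2     S5   S6 
   S3     S7   S8 
   S4     S9  S10 
   S5    S11  S12 
   S6    S13  S14 
 * S7     S7   S8 
 * S8     S9  S10 
 * S9    S11  S12 
 * S10   S13  S14 
   S11    S7   S8 
   S12    S9  S10 
   S13   S11  S12 
   S14   S13  S14 
(> = start, * = accepting)

start=S0; accept=S7,S8,S9,S10; S0-0->S1; S0-1->S2; S1-0->S3; S1-1->S4; S2-0->S5; S2-1->S6; S3-0->S7; S3-1->S8; S4-0->S9; S4-1->S10; S5-0->S11; S5-1->S12; S6-0->S13; S6-1->S14; S7-0->S7; S7-1->S8; S8-0->S9; S8-1->S10; S9-0->S11; S9-1->S12; S10-0->S13; S10-1->S14; S11-0->S7; S11-1->S8; S12-0->S9; S12-1->S10; S13-0->S11; S13-1->S12; S14-0->S13; S14-1->S14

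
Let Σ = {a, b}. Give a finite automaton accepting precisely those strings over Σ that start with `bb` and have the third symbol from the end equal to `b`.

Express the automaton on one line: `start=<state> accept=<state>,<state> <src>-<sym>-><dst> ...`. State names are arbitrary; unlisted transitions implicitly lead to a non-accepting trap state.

start=S0 accept=S4,S5,S6,S7 S0-a->S1 S0-b->S2 S1-a->S1 S1-b->S1 S2-a->S1 S2-b->S3 S3-a->S4 S3-b->S5 S4-a->S6 S4-b->S7 S5-a->S4 S5-b->S5 S6-a->S8 S6-b->S9 S7-a->S10 S7-b->S3 S8-a->S8 S8-b->S9 S9-a->S10 S9-b->S3 S10-a->S6 S10-b->S7

Run two small machines in parallel and take their product. One (4 states) tracks whether the input so far still matches the prefix `bb`; the other (15 states) tracks the last 3 symbols read. Each combined state is a pair, one component from each; accept when both components accept. After merging equivalent states the machine shrinks.
With 11 states:
          a    b  
>  S0     S1   S2 
   S1     S1   S1 
   S2     S1   S3 
   S3     S4   S5 
 * S4     S6   S7 
 * S5     S4   S5 
 * S6     S8   S9 
 * S7    S10   S3 
   S8     S8   S9 
   S9    S10   S3 
   S10    S6   S7 
(> = start, * = accepting)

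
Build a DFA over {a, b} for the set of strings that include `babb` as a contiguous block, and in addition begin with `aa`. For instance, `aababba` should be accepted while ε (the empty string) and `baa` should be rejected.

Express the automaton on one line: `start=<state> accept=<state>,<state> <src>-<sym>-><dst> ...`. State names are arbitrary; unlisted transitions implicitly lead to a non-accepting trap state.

start=s0 accept=s7 s0-a->s1 s0-b->s2 s1-a->s3 s1-b->s2 s2-a->s2 s2-b->s2 s3-a->s3 s3-b->s4 s4-a->s5 s4-b->s4 s5-a->s3 s5-b->s6 s6-a->s5 s6-b->s7 s7-a->s7 s7-b->s7

Run two small machines in parallel and take their product. The first has 5 states tracking whether and how much of `babb` has been seen; the second has 4 states tracking whether the input so far still matches the prefix `aa`. A product state is a pair (one from each), accepting exactly when both do. Minimizing collapses redundant product states.
An 8-state machine:
        a   b  
>  s0   s1  s2 
   s1   s3  s2 
   s2   s2  s2 
   s3   s3  s4 
   s4   s5  s4 
   s5   s3  s6 
   s6   s5  s7 
 * s7   s7  s7 
(> = start, * = accepting)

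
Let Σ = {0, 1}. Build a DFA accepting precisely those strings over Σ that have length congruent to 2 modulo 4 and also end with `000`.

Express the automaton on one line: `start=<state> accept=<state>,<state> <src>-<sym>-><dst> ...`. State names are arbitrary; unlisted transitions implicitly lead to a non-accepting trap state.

start=S0 accept=S6 S0-0->S1 S0-1->S1 S1-0->S2 S1-1->S2 S2-0->S3 S2-1->S3 S3-0->S4 S3-1->S0 S4-0->S5 S4-1->S1 S5-0->S6 S5-1->S2 S6-0->S3 S6-1->S3

Build one automaton per condition and run them in lockstep. The first has 4 states tracking the input length modulo 4; the second has 4 states tracking how much of the suffix `000` has currently been matched. A product state is a pair (one from each), accepting exactly when both do. Equivalent product states are then merged.
A 7-state machine:
        0   1  
>  S0   S1  S1 
   S1   S2  S2 
   S2   S3  S3 
   S3   S4  S0 
   S4   S5  S1 
   S5   S6  S2 
 * S6   S3  S3 
(> = start, * = accepting)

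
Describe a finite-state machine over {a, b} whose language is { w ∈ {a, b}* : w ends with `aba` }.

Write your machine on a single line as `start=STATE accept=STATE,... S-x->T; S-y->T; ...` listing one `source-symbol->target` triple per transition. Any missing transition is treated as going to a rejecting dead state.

Remember how much of `aba` the current input suffix matches. State q0 means no match yet; q1 means the last symbol is `a`; q2 means the last 2 symbols are `ab`; q3 means the last 3 symbols are `aba`. Only q3 accepts. On a mismatch, fall back to the longest proper suffix that is still a prefix of `aba`.
        a   b  
>  q0   q1  q0 
   q1   q1  q2 
   q2   q3  q0 
 * q3   q1  q2 
(> = start, * = accepting)

start=q0; accept=q3; q0-a->q1; q0-b->q0; q1-a->q1; q1-b->q2; q2-a->q3; q2-b->q0; q3-a->q1; q3-b->q2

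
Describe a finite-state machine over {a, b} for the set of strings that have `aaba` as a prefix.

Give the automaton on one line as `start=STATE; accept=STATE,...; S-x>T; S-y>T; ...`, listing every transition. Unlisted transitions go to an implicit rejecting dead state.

start=S0; accept=S4; S0-a>S1; S0-b>S5; S1-a>S2; S1-b>S5; S2-a>S5; S2-b>S3; S3-a>S4; S3-b>S5; S4-a>S4; S4-b>S4; S5-a>S5; S5-b>S5

Check the first 4 symbols one by one: S0 through S3 record how many have matched `aaba` so far; any wrong symbol goes to the dead state S5. After all 4 match we enter the accepting sink S4.
A 6-state machine:
        a   b  
>  S0   S1  S5 
   S1   S2  S5 
   S2   S5  S3 
   S3   S4  S5 
 * S4   S4  S4 
   S5   S5  S5 
(> = start, * = accepting)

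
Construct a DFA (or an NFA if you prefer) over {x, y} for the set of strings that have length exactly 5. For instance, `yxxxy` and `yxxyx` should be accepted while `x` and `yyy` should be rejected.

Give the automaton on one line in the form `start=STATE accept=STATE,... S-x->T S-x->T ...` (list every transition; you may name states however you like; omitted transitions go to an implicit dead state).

start=S0 accept=S5 S0-x->S1 S0-y->S1 S1-x->S2 S1-y->S2 S2-x->S3 S2-y->S3 S3-x->S4 S3-y->S4 S4-x->S5 S4-y->S5 S5-x->S6 S5-y->S6 S6-x->S6 S6-y->S6

Count input length up to 6: every symbol moves from S0 toward S6, which means 'more than 5' and absorbs. Accept from {S5}.
With 7 states:
        x   y  
>  S0   S1  S1 
   S1   S2  S2 
   S2   S3  S3 
   S3   S4  S4 
   S4   S5  S5 
 * S5   S6  S6 
   S6   S6  S6 
(> = start, * = accepting)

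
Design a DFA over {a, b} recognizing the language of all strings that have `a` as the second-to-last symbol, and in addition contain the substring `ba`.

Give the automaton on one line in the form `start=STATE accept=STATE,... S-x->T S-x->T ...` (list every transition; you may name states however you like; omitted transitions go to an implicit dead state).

Build one automaton per condition and run them in lockstep. One (7 states) tracks the last 2 symbols read; the other (3 states) tracks whether and how much of `ba` has been seen. Each combined state is a pair, one component from each; accept when both components accept.
A 10-state machine:
        a   b  
>  q0   q1  q2 
   q1   q3  q4 
   q2   q5  q6 
   q3   q3  q4 
   q4   q5  q6 
   q5   q7  q8 
   q6   q5  q6 
 * q7   q7  q8 
 * q8   q5  q9 
   q9   q5  q9 
(> = start, * = accepting)

start=q0 accept=q7,q8 q0-a->q1 q0-b->q2 q1-a->q3 q1-b->q4 q2-a->q5 q2-b->q6 q3-a->q3 q3-b->q4 q4-a->q5 q4-b->q6 q5-a->q7 q5-b->q8 q6-a->q5 q6-b->q6 q7-a->q7 q7-b->q8 q8-a->q5 q8-b->q9 q9-a->q5 q9-b->q9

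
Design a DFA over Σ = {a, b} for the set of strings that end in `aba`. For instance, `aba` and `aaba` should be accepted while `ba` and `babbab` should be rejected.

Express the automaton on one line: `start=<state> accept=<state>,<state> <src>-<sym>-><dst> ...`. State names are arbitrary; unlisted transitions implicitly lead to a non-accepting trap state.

Remember how much of `aba` the current input suffix matches. State q0 means no match yet; q1 means the last symbol is `a`; q2 means the last 2 symbols are `ab`; q3 means the last 3 symbols are `aba`. Only q3 accepts. On a mismatch, fall back to the longest proper suffix that is still a prefix of `aba`.
With 4 states:
        a   b  
>  q0   q1  q0 
   q1   q1  q2 
   q2   q3  q0 
 * q3   q1  q2 
(> = start, * = accepting)

start=q0 accept=q3 q0-a->q1 q0-b->q0 q1-a->q1 q1-b->q2 q2-a->q3 q2-b->q0 q3-a->q1 q3-b->q2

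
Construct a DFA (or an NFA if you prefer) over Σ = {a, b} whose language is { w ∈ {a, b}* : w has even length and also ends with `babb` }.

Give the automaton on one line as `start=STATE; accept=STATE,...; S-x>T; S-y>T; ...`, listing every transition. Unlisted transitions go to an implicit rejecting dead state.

Handle the two conditions separately and then intersect. One (2 states) tracks the input length modulo 2; the other (5 states) tracks how much of the suffix `babb` has currently been matched. Each combined state is a pair, one component from each; accept when both components accept.
With 10 states:
        a   b  
>  q0   q1  q2 
   q1   q0  q3 
   q2   q4  q3 
   q3   q5  q2 
   q4   q1  q6 
   q5   q0  q7 
   q6   q4  q8 
   q7   q5  q9 
 * q8   q5  q2 
   q9   q4  q3 
(> = start, * = accepting)

start=q0; accept=q8; q0-a>q1; q0-b>q2; q1-a>q0; q1-b>q3; q2-a>q4; q2-b>q3; q3-a>q5; q3-b>q2; q4-a>q1; q4-b>q6; q5-a>q0; q5-b>q7; q6-a>q4; q6-b>q8; q7-a>q5; q7-b>q9; q8-a>q5; q8-b>q2; q9-a>q4; q9-b>q3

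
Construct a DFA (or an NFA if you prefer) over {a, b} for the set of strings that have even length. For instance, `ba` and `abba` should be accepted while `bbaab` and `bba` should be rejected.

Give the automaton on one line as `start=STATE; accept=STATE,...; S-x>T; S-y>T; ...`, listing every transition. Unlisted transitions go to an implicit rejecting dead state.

start=q0; accept=q0; q0-a>q1; q0-b>q1; q1-a>q0; q1-b>q0

Only the length mod 2 matters, so use a 2-cycle: from any state, every input symbol moves to the next state, wrapping q1 back to q0. Mark q0 accepting.
A 2-state machine:
        a   b  
>* q0   q1  q1 
   q1   q0  q0 
(> = start, * = accepting)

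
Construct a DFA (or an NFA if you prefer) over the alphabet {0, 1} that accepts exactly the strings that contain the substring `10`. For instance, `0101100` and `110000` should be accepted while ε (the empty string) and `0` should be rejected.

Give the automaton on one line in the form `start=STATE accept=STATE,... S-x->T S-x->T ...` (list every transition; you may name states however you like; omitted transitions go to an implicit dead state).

start=q0 accept=q2 q0-0->q0 q0-1->q1 q1-0->q2 q1-1->q1 q2-0->q2 q2-1->q2

States q0..q1 record the length of the longest prefix of `10` that matches the current input suffix. Reaching q2 means `10` has been seen, and we stay there forever. Accept from q2.
With 3 states:
        0   1  
>  q0   q0  q1 
   q1   q2  q1 
 * q2   q2  q2 
(> = start, * = accepting)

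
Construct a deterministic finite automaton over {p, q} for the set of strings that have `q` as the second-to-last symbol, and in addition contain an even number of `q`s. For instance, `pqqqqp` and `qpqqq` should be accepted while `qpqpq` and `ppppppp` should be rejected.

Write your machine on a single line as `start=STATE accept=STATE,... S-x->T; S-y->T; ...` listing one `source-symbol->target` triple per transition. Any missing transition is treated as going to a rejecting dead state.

start=A; accept=G,J; A-p->B; A-q->C; B-p->D; B-q->E; C-p->F; C-q->G; D-p->D; D-q->E; E-p->F; E-q->G; F-p->H; F-q->I; G-p->J; G-q->K; H-p->H; H-q->I; I-p->J; I-q->K; J-p->D; J-q->E; K-p->F; K-q->G

Handle the two conditions separately and then intersect. The first has 7 states tracking the last 2 symbols read; the second has 2 states tracking the count of `q`s modulo 2. A product state is a pair (one from each), accepting exactly when both do.
       p  q 
>  A   B  C 
   B   D  E 
   C   F  G 
   D   D  E 
   E   F  G 
   F   H  I 
 * G   J  K 
   H   H  I 
   I   J  K 
 * J   D  E 
   K   F  G 
(> = start, * = accepting)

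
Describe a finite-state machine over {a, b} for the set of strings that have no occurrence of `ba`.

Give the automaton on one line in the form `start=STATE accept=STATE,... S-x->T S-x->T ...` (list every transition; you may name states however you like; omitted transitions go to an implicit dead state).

start=S0 accept=S0,S1 S0-a->S0 S0-b->S1 S1-a->S2 S1-b->S1 S2-a->S2 S2-b->S2

This is the complement of 'contains `ba`'. Use the same substring-matching states — S0 through S2 holding how much of `ba` has just been matched — but flip the accepting set: everything except the trap S2 accepts.
With 3 states:
        a   b  
>* S0   S0  S1 
 * S1   S2  S1 
   S2   S2  S2 
(> = start, * = accepting)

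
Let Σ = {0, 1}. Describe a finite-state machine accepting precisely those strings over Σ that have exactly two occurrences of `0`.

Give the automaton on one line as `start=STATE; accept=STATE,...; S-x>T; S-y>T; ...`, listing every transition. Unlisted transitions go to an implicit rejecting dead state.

Only the number of `0`s matters, and only up to 3. Make a chain q0 → q1 → q2 → q3 advanced by each `0` (with q3 absorbing); every other symbol self-loops. The accepting set is {q2}.
        0   1  
>  q0   q1  q0 
   q1   q2  q1 
 * q2   q3  q2 
   q3   q3  q3 
(> = start, * = accepting)

start=q0; accept=q2; q0-0>q1; q0-1>q0; q1-0>q2; q1-1>q1; q2-0>q3; q2-1>q2; q3-0>q3; q3-1>q3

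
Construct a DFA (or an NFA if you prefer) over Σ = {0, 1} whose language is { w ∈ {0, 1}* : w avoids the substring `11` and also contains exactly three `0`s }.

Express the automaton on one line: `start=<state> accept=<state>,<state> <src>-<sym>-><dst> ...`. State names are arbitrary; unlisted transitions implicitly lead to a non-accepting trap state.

Build one automaton per condition and run them in lockstep. One (3 states) tracks partial matches of the forbidden pattern `11`; the other (5 states) tracks the count of `0`s, saturating at 4. Each combined state is a pair, one component from each; accept when both components accept. After merging equivalent states the machine shrinks.
9 states suffice.
       0  1 
>  A   B  C 
   B   D  E 
   C   B  F 
   D   G  H 
   E   D  F 
   F   F  F 
 * G   F  I 
   H   G  F 
 * I   F  F 
(> = start, * = accepting)

start=A accept=G,I A-0->B A-1->C B-0->D B-1->E C-0->B C-1->F D-0->G D-1->H E-0->D E-1->F F-0->F F-1->F G-0->F G-1->I H-0->G H-1->F I-0->F I-1->F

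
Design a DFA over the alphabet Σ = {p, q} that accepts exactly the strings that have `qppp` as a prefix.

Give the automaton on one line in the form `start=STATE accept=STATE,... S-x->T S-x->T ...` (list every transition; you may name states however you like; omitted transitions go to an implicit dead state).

start=s0 accept=s4 s0-p->s5 s0-q->s1 s1-p->s2 s1-q->s5 s2-p->s3 s2-q->s5 s3-p->s4 s3-q->s5 s4-p->s4 s4-q->s4 s5-p->s5 s5-q->s5

Check the first 4 symbols one by one: s0 through s3 record how many have matched `qppp` so far; any wrong symbol goes to the dead state s5. After all 4 match we enter the accepting sink s4.
A 6-state machine:
        p   q  
>  s0   s5  s1 
   s1   s2  s5 
   s2   s3  s5 
   s3   s4  s5 
 * s4   s4  s4 
   s5   s5  s5 
(> = start, * = accepting)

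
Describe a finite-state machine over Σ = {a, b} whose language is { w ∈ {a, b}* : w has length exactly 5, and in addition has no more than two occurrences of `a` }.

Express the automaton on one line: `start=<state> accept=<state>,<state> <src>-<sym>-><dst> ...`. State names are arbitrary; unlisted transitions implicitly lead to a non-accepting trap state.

Build one automaton per condition and run them in lockstep. One (7 states) tracks the input length, saturating at 6; the other (4 states) tracks the count of `a`s, saturating at 3. Each combined state is a pair, one component from each; accept when both components accept.
          a    b  
>  q0     q1   q2 
   q1     q3   q4 
   q2     q4   q5 
   q3     q6   q7 
   q4     q7   q8 
   q5     q8   q9 
   q6    q10  q10 
   q7    q10  q11 
   q8    q11  q12 
   q9    q12  q13 
   q10   q14  q14 
   q11   q14  q15 
   q12   q15  q16 
   q13   q16  q17 
   q14   q18  q18 
 * q15   q18  q19 
 * q16   q19  q20 
 * q17   q20  q21 
   q18   q18  q18 
   q19   q18  q19 
   q20   q19  q20 
   q21   q20  q21 
(> = start, * = accepting)

start=q0 accept=q15,q16,q17 q0-a->q1 q0-b->q2 q1-a->q3 q1-b->q4 q2-a->q4 q2-b->q5 q3-a->q6 q3-b->q7 q4-a->q7 q4-b->q8 q5-a->q8 q5-b->q9 q6-a->q10 q6-b->q10 q7-a->q10 q7-b->q11 q8-a->q11 q8-b->q12 q9-a->q12 q9-b->q13 q10-a->q14 q10-b->q14 q11-a->q14 q11-b->q15 q12-a->q15 q12-b->q16 q13-a->q16 q13-b->q17 q14-a->q18 q14-b->q18 q15-a->q18 q15-b->q19 q16-a->q19 q16-b->q20 q17-a->q20 q17-b->q21 q18-a->q18 q18-b->q18 q19-a->q18 q19-b->q19 q20-a->q19 q20-b->q20 q21-a->q20 q21-b->q21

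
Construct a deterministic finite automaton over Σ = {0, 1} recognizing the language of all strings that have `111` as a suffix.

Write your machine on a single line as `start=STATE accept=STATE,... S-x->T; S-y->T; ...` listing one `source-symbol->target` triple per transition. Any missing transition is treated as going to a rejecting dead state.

start=q0; accept=q3; q0-0->q0; q0-1->q1; q1-0->q0; q1-1->q2; q2-0->q0; q2-1->q3; q3-0->q0; q3-1->q3

Let each state record the length of the longest suffix of the input read so far that is also a prefix of `111`. q1 means the last symbol is `1`; q2 means the last 2 symbols are `11`; q3 means the last 3 symbols are `111`. Accept only at q3, where the string currently ends in `111`.
With 4 states:
        0   1  
>  q0   q0  q1 
   q1   q0  q2 
   q2   q0  q3 
 * q3   q0  q3 
(> = start, * = accepting)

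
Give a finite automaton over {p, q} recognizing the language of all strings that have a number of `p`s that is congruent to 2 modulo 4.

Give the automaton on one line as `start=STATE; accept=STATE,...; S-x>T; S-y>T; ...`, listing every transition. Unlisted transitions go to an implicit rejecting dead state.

start=S0; accept=S2; S0-p>S1; S0-q>S0; S1-p>S2; S1-q>S1; S2-p>S3; S2-q>S2; S3-p>S0; S3-q>S3

The only thing that matters is how many `p`s have appeared, reduced mod 4. Use one state per residue: S0 for 0, …, S3 for 3. Reading `p` moves to the next residue; anything else stays put. S2 is accepting.
With 4 states:
        p   q  
>  S0   S1  S0 
   S1   S2  S1 
 * S2   S3  S2 
   S3   S0  S3 
(> = start, * = accepting)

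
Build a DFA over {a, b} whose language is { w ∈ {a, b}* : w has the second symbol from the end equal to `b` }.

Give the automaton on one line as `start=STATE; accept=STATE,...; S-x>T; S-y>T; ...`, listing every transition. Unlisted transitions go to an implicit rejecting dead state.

start=s0; accept=s5,s6; s0-a>s1; s0-b>s2; s1-a>s3; s1-b>s4; s2-a>s5; s2-b>s6; s3-a>s3; s3-b>s4; s4-a>s5; s4-b>s6; s5-a>s3; s5-b>s4; s6-a>s5; s6-b>s6

A DFA must remember the last 2 symbols (since which symbol is second-to-last isn't known until the input ends). Use one state per possible window of the last ≤2 symbols; accept from those whose window starts with `b`.
7 states suffice.
        a   b  
>  s0   s1  s2 
   s1   s3  s4 
   s2   s5  s6 
   s3   s3  s4 
   s4   s5  s6 
 * s5   s3  s4 
 * s6   s5  s6 
(> = start, * = accepting)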